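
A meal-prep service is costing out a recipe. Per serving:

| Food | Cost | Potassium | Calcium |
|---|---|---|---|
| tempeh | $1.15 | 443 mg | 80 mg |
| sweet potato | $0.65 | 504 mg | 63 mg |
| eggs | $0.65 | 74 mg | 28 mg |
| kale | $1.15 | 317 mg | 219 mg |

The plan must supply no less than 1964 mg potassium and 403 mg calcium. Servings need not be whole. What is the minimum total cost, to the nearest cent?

For a min-cost LP with two ≥-constraints, a basic feasible solution has at most two positive variables.
tempeh only: max(1964/443, 403/80) = 5.037 servings → $5.79.
sweet potato only: max(1964/504, 403/63) = 6.397 servings → $4.16.
eggs only: max(1964/74, 403/28) = 26.54 servings → $17.25.
kale only: max(1964/317, 403/219) = 6.196 servings → $7.12.
tempeh + sweet potato with both targets exact would need a negative amount; discard.
tempeh + eggs with both tight: 3.882 servings and 3.302 servings → $6.61.
tempeh + kale with both tight: 4.22 servings and 0.2988 servings → $5.20.
sweet potato + eggs with both tight: 2.663 servings and 8.4 servings → $7.19.
sweet potato + kale with both tight: 3.345 servings and 0.878 servings → $3.18.
eggs + kale: intersection lies outside the first quadrant.
The minimum over all feasible corners is $3.18.

$3.18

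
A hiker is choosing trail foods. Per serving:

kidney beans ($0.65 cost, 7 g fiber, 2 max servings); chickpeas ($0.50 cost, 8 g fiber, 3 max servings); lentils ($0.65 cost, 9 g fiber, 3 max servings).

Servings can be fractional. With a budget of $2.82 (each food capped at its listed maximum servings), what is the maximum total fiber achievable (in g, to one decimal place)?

42.3 g

Fiber per dollar: chickpeas 16, lentils 13.85, kidney beans 10.77.
Take 3 servings of chickpeas: spends $1.50, +24.0 g fiber (running total 24.0 g).
Take 2.031 servings of lentils: spends $1.32, +18.3 g fiber (running total 42.3 g).
Filling greedily by fiber-per-dollar is optimal for one linear limit, giving 42.3 g.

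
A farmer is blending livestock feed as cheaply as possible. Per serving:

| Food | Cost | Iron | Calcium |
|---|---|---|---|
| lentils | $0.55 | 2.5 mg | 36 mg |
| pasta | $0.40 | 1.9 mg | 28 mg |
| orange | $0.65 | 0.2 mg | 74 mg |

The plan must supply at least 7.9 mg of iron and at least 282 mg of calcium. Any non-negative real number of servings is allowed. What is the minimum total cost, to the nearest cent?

An LP optimum is at a vertex; with two nutrient constraints at most two foods are used. Check each candidate.
lentils only: max(7.9/2.5, 282/36) = 7.833 servings → $4.31.
pasta only: max(7.9/1.9, 282/28) = 10.07 servings → $4.03.
orange only: max(7.9/0.2, 282/74) = 39.5 servings → $25.68.
lentils + pasta with both targets exact would need a negative amount; discard.
lentils + orange with both tight: 2.971 servings and 2.366 servings → $3.17.
pasta + orange with both tight: 3.913 servings and 2.33 servings → $3.08.
So the least-cost plan costs $3.08.

$3.08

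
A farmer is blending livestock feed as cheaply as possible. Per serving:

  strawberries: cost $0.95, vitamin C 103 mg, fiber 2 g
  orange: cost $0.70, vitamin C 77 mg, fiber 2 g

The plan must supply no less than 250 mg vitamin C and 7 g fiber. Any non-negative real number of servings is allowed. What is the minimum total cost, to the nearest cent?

Compare the cost at each extreme point of the feasible region.
strawberries only: max(250/103, 7/2) = 3.5 servings → $3.33.
orange only: max(250/77, 7/2) = 3.5 servings → $2.45.
strawberries + orange: intersection lies outside the first quadrant.
Cheapest feasible corner: $2.45.

$2.45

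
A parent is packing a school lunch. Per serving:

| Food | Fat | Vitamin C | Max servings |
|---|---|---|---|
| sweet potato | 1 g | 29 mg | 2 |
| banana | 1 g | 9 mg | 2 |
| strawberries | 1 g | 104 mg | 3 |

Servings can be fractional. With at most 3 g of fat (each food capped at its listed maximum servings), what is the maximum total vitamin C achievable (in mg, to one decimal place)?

Vitamin C per g fat: strawberries 104, sweet potato 29, banana 9.
Take 3 servings of strawberries: uses 3 g fat, +312.0 mg vitamin C (running total 312.0 mg).
Filling greedily by vitamin C-per-g fat is optimal for one linear limit, giving 312.0 mg.

312.0 mg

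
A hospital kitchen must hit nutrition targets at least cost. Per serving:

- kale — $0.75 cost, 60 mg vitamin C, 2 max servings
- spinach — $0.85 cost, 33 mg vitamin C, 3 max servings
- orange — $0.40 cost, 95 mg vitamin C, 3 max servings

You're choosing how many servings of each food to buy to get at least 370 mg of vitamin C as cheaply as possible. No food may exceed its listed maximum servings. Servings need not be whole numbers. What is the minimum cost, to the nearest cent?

Cost per mg of vitamin C: orange $0.0042, kale $0.0125, spinach $0.0258.
Take 3 servings of orange: +285.0 mg vitamin C for $1.20 (total $1.20, still need 85.0 mg).
Take 1.417 servings of kale: +85.0 mg vitamin C for $1.06 (total $2.26, still need 0.0 mg).
Greedy by cheapest-per-mg is optimal for a single linear constraint, so the minimum cost is $2.26.

$2.26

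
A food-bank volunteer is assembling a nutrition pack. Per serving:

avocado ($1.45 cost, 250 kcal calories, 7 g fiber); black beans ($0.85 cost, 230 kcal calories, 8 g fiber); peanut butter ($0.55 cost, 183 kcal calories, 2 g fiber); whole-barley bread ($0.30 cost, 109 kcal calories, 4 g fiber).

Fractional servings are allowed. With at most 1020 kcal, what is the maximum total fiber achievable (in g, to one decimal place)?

Fiber per kcal: whole-barley bread 0.0367, black beans 0.03478, avocado 0.028, peanut butter 0.01093.
With no serving limits, spend the whole calories allowance on whole-barley bread: 1020 kcal / 109 kcal × 4 g = 37.4 g.

37.4 g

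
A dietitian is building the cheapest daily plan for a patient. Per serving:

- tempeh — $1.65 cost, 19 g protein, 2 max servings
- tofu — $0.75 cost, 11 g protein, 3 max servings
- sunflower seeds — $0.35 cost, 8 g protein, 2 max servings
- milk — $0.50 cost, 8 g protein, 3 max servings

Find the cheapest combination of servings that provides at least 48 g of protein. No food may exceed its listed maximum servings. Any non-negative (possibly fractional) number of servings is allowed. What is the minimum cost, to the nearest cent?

$2.75

Cost per g of protein: sunflower seeds $0.0437, milk $0.0625, tofu $0.0682, tempeh $0.0868.
Take 2 servings of sunflower seeds: +16.0 g protein for $0.70 (total $0.70, still need 32.0 g).
Take 3 servings of milk: +24.0 g protein for $1.50 (total $2.20, still need 8.0 g).
Take 0.7273 servings of tofu: +8.0 g protein for $0.55 (total $2.75, still need 0.0 g).
Greedy by cheapest-per-g is optimal for a single linear constraint, so the minimum cost is $2.75.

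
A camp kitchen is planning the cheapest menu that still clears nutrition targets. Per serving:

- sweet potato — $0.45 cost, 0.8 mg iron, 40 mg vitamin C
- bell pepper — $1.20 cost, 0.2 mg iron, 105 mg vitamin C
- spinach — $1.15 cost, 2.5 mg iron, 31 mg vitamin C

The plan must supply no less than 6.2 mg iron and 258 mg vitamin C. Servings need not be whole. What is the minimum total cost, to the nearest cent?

sweet potato only: max(6.2/0.8, 258/40) = 7.75 servings → $3.49.
bell pepper only: max(6.2/0.2, 258/105) = 31 servings → $37.20.
spinach only: max(6.2/2.5, 258/31) = 8.323 servings → $9.57.
sweet potato + bell pepper with both targets exact would need a negative amount; discard.
sweet potato + spinach with both tight: 6.021 servings and 0.5532 servings → $3.35.
bell pepper + spinach with both tight: 1.767 servings and 2.339 servings → $4.81.
Cheapest feasible corner: $3.35.

$3.35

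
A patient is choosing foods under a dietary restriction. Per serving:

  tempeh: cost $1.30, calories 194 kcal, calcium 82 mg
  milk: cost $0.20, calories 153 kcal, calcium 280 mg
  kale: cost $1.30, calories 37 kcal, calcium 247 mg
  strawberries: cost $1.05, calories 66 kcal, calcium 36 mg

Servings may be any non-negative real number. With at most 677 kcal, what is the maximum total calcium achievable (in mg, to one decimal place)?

Calcium per kcal: kale 6.676, milk 1.83, strawberries 0.5455, tempeh 0.4227.
With no serving limits, spend the whole calories allowance on kale: 677 kcal / 37 kcal × 247 mg = 4519.4 mg.

4519.4 mg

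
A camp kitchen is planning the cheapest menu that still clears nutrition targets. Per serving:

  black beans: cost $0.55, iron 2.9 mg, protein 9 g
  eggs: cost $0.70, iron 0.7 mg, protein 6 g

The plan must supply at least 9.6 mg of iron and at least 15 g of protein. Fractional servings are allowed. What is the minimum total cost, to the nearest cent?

$1.82

black beans only: max(9.6/2.9, 15/9) = 3.31 servings → $1.82.
eggs only: max(9.6/0.7, 15/6) = 13.71 servings → $9.60.
black beans + eggs: the both-tight solution has a negative serving — not a feasible corner.
Cheapest feasible corner: $1.82.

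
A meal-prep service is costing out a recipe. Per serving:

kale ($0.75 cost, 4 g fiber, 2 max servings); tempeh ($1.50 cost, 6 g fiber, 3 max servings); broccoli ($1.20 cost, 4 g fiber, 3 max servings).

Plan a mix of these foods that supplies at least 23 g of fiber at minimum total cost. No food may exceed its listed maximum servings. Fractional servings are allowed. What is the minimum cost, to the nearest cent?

$5.25

Cost per g of fiber: kale $0.1875, tempeh $0.2500, broccoli $0.3000.
Take 2 servings of kale: +8.0 g fiber for $1.50 (total $1.50, still need 15.0 g).
Take 2.5 servings of tempeh: +15.0 g fiber for $3.75 (total $5.25, still need 0.0 g).
Greedy by cheapest-per-g is optimal for a single linear constraint, so the minimum cost is $5.25.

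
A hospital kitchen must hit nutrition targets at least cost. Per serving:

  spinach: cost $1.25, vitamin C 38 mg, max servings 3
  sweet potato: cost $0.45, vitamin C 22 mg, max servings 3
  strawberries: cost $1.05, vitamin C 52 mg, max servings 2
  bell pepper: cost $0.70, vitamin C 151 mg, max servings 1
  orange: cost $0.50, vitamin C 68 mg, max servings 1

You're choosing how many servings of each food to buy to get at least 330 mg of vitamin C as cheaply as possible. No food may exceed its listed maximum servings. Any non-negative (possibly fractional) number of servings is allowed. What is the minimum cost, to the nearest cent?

Cost per mg of vitamin C: bell pepper $0.0046, orange $0.0074, strawberries $0.0202, sweet potato $0.0205, spinach $0.0329.
Take 1 serving of bell pepper: +151.0 mg vitamin C for $0.70 (total $0.70, still need 179.0 mg).
Take 1 serving of orange: +68.0 mg vitamin C for $0.50 (total $1.20, still need 111.0 mg).
Take 2 servings of strawberries: +104.0 mg vitamin C for $2.10 (total $3.30, still need 7.0 mg).
Take 0.3182 servings of sweet potato: +7.0 mg vitamin C for $0.14 (total $3.44, still need 0.0 mg).
Filling from the cheapest source first is optimal under one linear minimum: $3.44.

$3.44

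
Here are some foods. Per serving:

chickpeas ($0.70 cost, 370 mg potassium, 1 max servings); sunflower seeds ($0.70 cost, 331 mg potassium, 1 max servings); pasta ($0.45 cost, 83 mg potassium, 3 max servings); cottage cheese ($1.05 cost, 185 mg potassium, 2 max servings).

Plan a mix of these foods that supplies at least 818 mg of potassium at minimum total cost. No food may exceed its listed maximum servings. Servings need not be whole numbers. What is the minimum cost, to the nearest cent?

Cost per mg of potassium: chickpeas $0.0019, sunflower seeds $0.0021, pasta $0.0054, cottage cheese $0.0057.
Take 1 serving of chickpeas: +370.0 mg potassium for $0.70 (total $0.70, still need 448.0 mg).
Take 1 serving of sunflower seeds: +331.0 mg potassium for $0.70 (total $1.40, still need 117.0 mg).
Take 1.41 servings of pasta: +117.0 mg potassium for $0.63 (total $2.03, still need 0.0 mg).
Filling from the cheapest source first is optimal under one linear minimum: $2.03.

$2.03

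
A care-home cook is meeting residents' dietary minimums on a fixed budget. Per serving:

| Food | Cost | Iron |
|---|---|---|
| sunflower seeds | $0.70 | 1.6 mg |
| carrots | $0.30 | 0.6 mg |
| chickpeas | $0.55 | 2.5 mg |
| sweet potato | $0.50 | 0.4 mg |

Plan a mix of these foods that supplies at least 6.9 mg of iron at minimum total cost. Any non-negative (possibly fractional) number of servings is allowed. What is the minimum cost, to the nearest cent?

Cost per mg of iron: chickpeas $0.2200, sunflower seeds $0.4375, carrots $0.5000, sweet potato $1.2500.
With no serving limits, use only chickpeas: 6.9 mg / 2.5 mg = 2.76 servings × $0.55 = $1.52.

$1.52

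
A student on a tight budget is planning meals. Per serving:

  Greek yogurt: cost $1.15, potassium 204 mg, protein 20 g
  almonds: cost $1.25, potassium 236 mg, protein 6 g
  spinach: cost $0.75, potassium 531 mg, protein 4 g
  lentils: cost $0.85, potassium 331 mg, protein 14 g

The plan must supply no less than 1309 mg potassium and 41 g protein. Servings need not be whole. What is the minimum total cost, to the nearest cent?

$2.88

Greek yogurt only: max(1309/204, 41/20) = 6.417 servings → $7.38.
almonds only: max(1309/236, 41/6) = 6.833 servings → $8.54.
spinach only: max(1309/531, 41/4) = 10.25 servings → $7.69.
lentils only: max(1309/331, 41/14) = 3.955 servings → $3.36.
Greek yogurt + almonds with both tight: 0.5212 servings and 5.096 servings → $6.97.
Greek yogurt + spinach with both tight: 1.687 servings and 1.817 servings → $3.30.
Greek yogurt + lentils: the both-tight solution has a negative serving — not a feasible corner.
almonds + spinach: the both-tight solution has a negative serving — not a feasible corner.
almonds + lentils with both tight: 3.608 servings and 1.382 servings → $5.68.
spinach + lentils with both tight: 0.7782 servings and 2.706 servings → $2.88.
The minimum over all feasible corners is $2.88.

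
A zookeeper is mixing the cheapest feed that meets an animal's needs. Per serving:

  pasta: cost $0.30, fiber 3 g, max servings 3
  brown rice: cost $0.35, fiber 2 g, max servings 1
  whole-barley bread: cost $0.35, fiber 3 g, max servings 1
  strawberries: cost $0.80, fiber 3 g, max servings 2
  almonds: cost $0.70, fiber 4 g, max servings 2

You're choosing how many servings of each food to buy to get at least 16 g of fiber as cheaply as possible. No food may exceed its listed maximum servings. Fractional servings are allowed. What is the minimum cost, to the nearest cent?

$1.95

Cost per g of fiber: pasta $0.1000, whole-barley bread $0.1167, brown rice $0.1750, almonds $0.1750, strawberries $0.2667.
Take 3 servings of pasta: +9.0 g fiber for $0.90 (total $0.90, still need 7.0 g).
Take 1 serving of whole-barley bread: +3.0 g fiber for $0.35 (total $1.25, still need 4.0 g).
Take 1 serving of brown rice: +2.0 g fiber for $0.35 (total $1.60, still need 2.0 g).
Take 0.5 servings of almonds: +2.0 g fiber for $0.35 (total $1.95, still need 0.0 g).
Filling from the cheapest source first is optimal under one linear minimum: $1.95.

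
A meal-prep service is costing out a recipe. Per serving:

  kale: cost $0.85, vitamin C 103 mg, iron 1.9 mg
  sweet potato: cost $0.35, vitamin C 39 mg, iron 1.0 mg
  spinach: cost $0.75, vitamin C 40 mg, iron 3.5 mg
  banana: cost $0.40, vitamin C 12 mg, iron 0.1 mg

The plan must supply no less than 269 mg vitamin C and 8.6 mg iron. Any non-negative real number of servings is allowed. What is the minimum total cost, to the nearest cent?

For a min-cost LP with two ≥-constraints, a basic feasible solution has at most two positive variables.
kale only: max(269/103, 8.6/1.9) = 4.526 servings → $3.85.
sweet potato only: max(269/39, 8.6/1.0) = 8.6 servings → $3.01.
spinach only: max(269/40, 8.6/3.5) = 6.725 servings → $5.04.
banana only: max(269/12, 8.6/0.1) = 86 servings → $34.40.
kale + sweet potato: intersection lies outside the first quadrant.
kale + spinach with both tight: 2.1 servings and 1.317 servings → $2.77.
kale + banana: intersection lies outside the first quadrant.
sweet potato + spinach with both tight: 6.192 servings and 0.6881 servings → $2.68.
sweet potato + banana with both targets exact would need a negative amount; discard.
spinach + banana with both tight: 2.008 servings and 15.72 servings → $7.80.
So the least-cost plan costs $2.68.

$2.68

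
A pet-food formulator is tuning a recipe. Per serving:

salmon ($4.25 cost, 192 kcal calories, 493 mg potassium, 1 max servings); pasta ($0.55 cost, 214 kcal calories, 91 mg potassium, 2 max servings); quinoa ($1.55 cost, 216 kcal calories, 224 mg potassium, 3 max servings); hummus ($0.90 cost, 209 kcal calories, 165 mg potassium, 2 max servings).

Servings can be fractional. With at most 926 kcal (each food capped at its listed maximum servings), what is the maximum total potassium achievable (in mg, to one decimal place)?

1232.9 mg

Potassium per kcal: salmon 2.568, quinoa 1.037, hummus 0.7895, pasta 0.4252.
Take 1 serving of salmon: uses 192 kcal, +493.0 mg potassium (running total 493.0 mg).
Take 3 servings of quinoa: uses 648 kcal, +672.0 mg potassium (running total 1165.0 mg).
Take 0.4115 servings of hummus: uses 86 kcal, +67.9 mg potassium (running total 1232.9 mg).
Greedy by best ratio exhausts the calories allowance optimally: 1232.9 mg.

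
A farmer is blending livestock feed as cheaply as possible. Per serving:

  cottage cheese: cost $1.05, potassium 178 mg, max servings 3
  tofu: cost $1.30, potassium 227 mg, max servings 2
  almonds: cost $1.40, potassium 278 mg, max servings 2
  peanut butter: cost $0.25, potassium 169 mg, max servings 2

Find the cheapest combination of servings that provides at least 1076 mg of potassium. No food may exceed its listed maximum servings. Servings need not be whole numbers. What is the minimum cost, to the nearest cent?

$4.34

Cost per mg of potassium: peanut butter $0.0015, almonds $0.0050, tofu $0.0057, cottage cheese $0.0059.
Take 2 servings of peanut butter: +338.0 mg potassium for $0.50 (total $0.50, still need 738.0 mg).
Take 2 servings of almonds: +556.0 mg potassium for $2.80 (total $3.30, still need 182.0 mg).
Take 0.8018 servings of tofu: +182.0 mg potassium for $1.04 (total $4.34, still need 0.0 mg).
Greedy by cheapest-per-mg is optimal for a single linear constraint, so the minimum cost is $4.34.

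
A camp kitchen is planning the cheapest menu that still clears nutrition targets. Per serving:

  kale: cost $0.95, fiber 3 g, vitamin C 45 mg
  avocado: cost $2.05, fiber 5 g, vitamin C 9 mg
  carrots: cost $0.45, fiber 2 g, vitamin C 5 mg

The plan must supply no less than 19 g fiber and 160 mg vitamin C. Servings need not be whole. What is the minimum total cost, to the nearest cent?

An LP optimum is at a vertex; with two nutrient constraints at most two foods are used. Check each candidate.
kale only: max(19/3, 160/45) = 6.333 servings → $6.02.
avocado only: max(19/5, 160/9) = 17.78 servings → $36.44.
carrots only: max(19/2, 160/5) = 32 servings → $14.40.
kale + avocado with both tight: 3.177 servings and 1.894 servings → $6.90.
kale + carrots with both tight: 3 servings and 5 servings → $5.10.
avocado + carrots: intersection lies outside the first quadrant.
Cheapest feasible corner: $5.10.

$5.10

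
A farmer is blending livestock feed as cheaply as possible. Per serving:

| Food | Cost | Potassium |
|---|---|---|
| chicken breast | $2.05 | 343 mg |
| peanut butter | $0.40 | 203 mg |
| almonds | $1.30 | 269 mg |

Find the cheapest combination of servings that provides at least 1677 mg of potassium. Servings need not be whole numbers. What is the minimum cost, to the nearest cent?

$3.30

Cost per mg of potassium: peanut butter $0.0020, almonds $0.0048, chicken breast $0.0060.
With no serving limits, use only peanut butter: 1677 mg / 203 mg = 8.261 servings × $0.40 = $3.30.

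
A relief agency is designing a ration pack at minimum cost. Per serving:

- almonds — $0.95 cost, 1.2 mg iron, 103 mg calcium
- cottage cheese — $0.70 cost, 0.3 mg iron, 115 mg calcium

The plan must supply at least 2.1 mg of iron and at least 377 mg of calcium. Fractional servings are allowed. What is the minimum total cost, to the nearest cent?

Compare the cost at each extreme point of the feasible region.
almonds only: max(2.1/1.2, 377/103) = 3.66 servings → $3.48.
cottage cheese only: max(2.1/0.3, 377/115) = 7 servings → $4.90.
almonds + cottage cheese with both tight: 1.199 servings and 2.204 servings → $2.68.
So the least-cost plan costs $2.68.

$2.68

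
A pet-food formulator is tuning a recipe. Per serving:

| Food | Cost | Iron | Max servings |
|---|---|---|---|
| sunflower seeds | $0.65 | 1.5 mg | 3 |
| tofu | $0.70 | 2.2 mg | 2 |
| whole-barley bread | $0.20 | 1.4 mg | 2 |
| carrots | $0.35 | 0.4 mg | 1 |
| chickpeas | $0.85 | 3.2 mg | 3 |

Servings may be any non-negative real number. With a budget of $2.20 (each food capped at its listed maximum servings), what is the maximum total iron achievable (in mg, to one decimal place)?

Iron per dollar: whole-barley bread 7, chickpeas 3.765, tofu 3.143, sunflower seeds 2.308, carrots 1.143.
Take 2 servings of whole-barley bread: spends $0.40, +2.8 mg iron (running total 2.8 mg).
Take 2.118 servings of chickpeas: spends $1.80, +6.8 mg iron (running total 9.6 mg).
Greedy by best ratio exhausts the cost allowance optimally: 9.6 mg.

9.6 mg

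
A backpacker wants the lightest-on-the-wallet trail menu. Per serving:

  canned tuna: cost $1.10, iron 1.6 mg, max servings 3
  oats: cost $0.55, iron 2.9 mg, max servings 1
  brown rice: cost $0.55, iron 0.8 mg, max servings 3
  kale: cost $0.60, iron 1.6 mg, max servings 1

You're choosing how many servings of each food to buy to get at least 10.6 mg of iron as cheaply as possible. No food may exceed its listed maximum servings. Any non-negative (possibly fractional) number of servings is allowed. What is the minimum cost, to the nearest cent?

$5.34

Cost per mg of iron: oats $0.1897, kale $0.3750, canned tuna $0.6875, brown rice $0.6875.
Take 1 serving of oats: +2.9 mg iron for $0.55 (total $0.55, still need 7.7 mg).
Take 1 serving of kale: +1.6 mg iron for $0.60 (total $1.15, still need 6.1 mg).
Take 3 servings of canned tuna: +4.8 mg iron for $3.30 (total $4.45, still need 1.3 mg).
Take 1.625 servings of brown rice: +1.3 mg iron for $0.89 (total $5.34, still need 0.0 mg).
Greedy by cheapest-per-mg is optimal for a single linear constraint, so the minimum cost is $5.34.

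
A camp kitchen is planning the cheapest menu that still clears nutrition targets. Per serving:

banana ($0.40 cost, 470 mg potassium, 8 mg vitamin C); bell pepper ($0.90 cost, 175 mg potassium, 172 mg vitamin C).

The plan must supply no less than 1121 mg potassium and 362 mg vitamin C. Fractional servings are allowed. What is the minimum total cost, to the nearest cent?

With two linear requirements the optimum uses one or two foods; enumerate the corners.
banana only: max(1121/470, 362/8) = 45.25 servings → $18.10.
bell pepper only: max(1121/175, 362/172) = 6.406 servings → $5.77.
banana + bell pepper with both tight: 1.63 servings and 2.029 servings → $2.48.
Cheapest feasible corner: $2.48.

$2.48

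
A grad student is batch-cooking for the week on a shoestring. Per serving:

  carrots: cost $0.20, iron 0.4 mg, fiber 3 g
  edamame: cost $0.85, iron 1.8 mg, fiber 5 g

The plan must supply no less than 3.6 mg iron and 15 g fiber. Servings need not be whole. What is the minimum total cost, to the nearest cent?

Two binding constraints pin down two serving amounts, so the optimal mix uses at most two foods. The candidates are each food alone (scaled to the tighter of iron/fiber) and each pair with both constraints tight.
carrots only: max(3.6/0.4, 15/3) = 9 servings → $1.80.
edamame only: max(3.6/1.8, 15/5) = 3 servings → $2.55.
carrots + edamame with both tight: 2.647 servings and 1.412 servings → $1.73.
Cheapest feasible corner: $1.73.

$1.73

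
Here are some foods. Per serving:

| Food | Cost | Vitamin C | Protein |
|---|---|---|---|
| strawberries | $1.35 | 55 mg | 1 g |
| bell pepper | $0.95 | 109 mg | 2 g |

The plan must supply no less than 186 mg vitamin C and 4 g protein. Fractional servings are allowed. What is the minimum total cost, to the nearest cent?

Compare the cost at each extreme point of the feasible region.
strawberries only: max(186/55, 4/1) = 4 servings → $5.40.
bell pepper only: max(186/109, 4/2) = 2 servings → $1.90.
strawberries + bell pepper: intersection lies outside the first quadrant.
So the least-cost plan costs $1.90.

$1.90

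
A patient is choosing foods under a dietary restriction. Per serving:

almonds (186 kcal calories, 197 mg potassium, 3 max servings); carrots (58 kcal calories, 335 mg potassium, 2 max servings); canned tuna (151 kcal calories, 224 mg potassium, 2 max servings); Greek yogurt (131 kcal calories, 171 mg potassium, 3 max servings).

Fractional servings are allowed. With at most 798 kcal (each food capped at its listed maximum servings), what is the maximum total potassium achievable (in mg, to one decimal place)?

1614.0 mg

Potassium per kcal: carrots 5.776, canned tuna 1.483, Greek yogurt 1.305, almonds 1.059.
Take 2 servings of carrots: uses 116 kcal, +670.0 mg potassium (running total 670.0 mg).
Take 2 servings of canned tuna: uses 302 kcal, +448.0 mg potassium (running total 1118.0 mg).
Take 2.901 servings of Greek yogurt: uses 380 kcal, +496.0 mg potassium (running total 1614.0 mg).
Filling greedily by potassium-per-kcal is optimal for one linear limit, giving 1614.0 mg.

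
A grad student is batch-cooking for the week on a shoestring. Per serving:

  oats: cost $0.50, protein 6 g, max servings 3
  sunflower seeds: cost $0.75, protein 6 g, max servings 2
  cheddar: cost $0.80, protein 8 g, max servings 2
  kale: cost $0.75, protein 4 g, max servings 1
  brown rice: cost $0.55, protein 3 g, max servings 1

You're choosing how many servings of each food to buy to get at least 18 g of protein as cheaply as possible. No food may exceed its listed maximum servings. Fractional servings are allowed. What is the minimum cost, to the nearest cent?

Cost per g of protein: oats $0.0833, cheddar $0.1000, sunflower seeds $0.1250, brown rice $0.1833, kale $0.1875.
Take 3 servings of oats: +18.0 g protein for $1.50 (total $1.50, still need 0.0 g).
Filling from the cheapest source first is optimal under one linear minimum: $1.50.

$1.50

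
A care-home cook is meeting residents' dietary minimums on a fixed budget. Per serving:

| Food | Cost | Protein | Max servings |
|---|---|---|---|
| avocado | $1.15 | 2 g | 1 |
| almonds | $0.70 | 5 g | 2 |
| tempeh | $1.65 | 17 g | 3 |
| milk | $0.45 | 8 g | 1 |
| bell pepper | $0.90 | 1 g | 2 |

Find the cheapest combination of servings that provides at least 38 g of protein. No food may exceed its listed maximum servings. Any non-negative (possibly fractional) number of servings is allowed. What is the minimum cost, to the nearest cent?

$3.36

Cost per g of protein: milk $0.0563, tempeh $0.0971, almonds $0.1400, avocado $0.5750, bell pepper $0.9000.
Take 1 serving of milk: +8.0 g protein for $0.45 (total $0.45, still need 30.0 g).
Take 1.765 servings of tempeh: +30.0 g protein for $2.91 (total $3.36, still need 0.0 g).
Filling from the cheapest source first is optimal under one linear minimum: $3.36.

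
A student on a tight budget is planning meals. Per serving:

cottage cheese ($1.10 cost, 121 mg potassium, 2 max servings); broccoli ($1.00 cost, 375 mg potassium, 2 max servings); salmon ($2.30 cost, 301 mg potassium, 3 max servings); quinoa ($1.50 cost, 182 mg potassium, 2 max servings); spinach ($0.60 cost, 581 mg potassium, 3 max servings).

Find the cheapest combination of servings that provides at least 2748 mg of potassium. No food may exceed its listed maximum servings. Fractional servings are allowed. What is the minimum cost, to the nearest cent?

$5.75

Cost per mg of potassium: spinach $0.0010, broccoli $0.0027, salmon $0.0076, quinoa $0.0082, cottage cheese $0.0091.
Take 3 servings of spinach: +1743.0 mg potassium for $1.80 (total $1.80, still need 1005.0 mg).
Take 2 servings of broccoli: +750.0 mg potassium for $2.00 (total $3.80, still need 255.0 mg).
Take 0.8472 servings of salmon: +255.0 mg potassium for $1.95 (total $5.75, still need 0.0 mg).
Greedy by cheapest-per-mg is optimal for a single linear constraint, so the minimum cost is $5.75.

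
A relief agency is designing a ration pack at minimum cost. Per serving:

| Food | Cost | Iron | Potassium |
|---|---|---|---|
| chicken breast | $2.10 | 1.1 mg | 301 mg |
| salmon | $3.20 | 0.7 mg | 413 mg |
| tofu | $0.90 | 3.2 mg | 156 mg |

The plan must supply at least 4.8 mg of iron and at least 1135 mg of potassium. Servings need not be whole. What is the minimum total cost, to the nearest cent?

The cheapest plan sits at a corner of the feasible region — with two constraints it uses at most two foods.
chicken breast only: max(4.8/1.1, 1135/301) = 4.364 servings → $9.16.
salmon only: max(4.8/0.7, 1135/413) = 6.857 servings → $21.94.
tofu only: max(4.8/3.2, 1135/156) = 7.276 servings → $6.55.
chicken breast + salmon with both targets exact would need a negative amount; discard.
chicken breast + tofu with both tight: 3.642 servings and 0.248 servings → $7.87.
salmon + tofu with both tight: 2.378 servings and 0.9798 servings → $8.49.
Cheapest feasible corner: $6.55.

$6.55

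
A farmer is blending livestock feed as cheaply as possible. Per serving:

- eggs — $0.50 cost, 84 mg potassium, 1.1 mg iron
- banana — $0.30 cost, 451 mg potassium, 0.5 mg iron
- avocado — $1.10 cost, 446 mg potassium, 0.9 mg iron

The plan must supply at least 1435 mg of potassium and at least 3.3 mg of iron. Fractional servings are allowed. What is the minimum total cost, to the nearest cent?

$1.71

A basic optimal solution has at most two foods positive. Try each food alone and each pair with both targets met exactly.
eggs only: max(1435/84, 3.3/1.1) = 17.08 servings → $8.54.
banana only: max(1435/451, 3.3/0.5) = 6.6 servings → $1.98.
avocado only: max(1435/446, 3.3/0.9) = 3.667 servings → $4.03.
eggs + banana with both tight: 1.697 servings and 2.866 servings → $1.71.
eggs + avocado with both tight: 0.4345 servings and 3.136 servings → $3.67.
banana + avocado: the both-tight solution has a negative serving — not a feasible corner.
The minimum over all feasible corners is $1.71.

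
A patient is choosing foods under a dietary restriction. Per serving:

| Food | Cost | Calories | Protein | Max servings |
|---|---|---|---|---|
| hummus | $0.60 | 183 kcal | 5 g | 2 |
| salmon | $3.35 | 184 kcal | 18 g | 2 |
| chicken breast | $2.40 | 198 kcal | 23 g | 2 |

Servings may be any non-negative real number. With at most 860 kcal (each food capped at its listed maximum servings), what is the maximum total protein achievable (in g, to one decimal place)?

Protein per kcal: chicken breast 0.1162, salmon 0.09783, hummus 0.02732.
Take 2 servings of chicken breast: uses 396 kcal, +46.0 g protein (running total 46.0 g).
Take 2 servings of salmon: uses 368 kcal, +36.0 g protein (running total 82.0 g).
Take 0.5246 servings of hummus: uses 96 kcal, +2.6 g protein (running total 84.6 g).
Filling greedily by protein-per-kcal is optimal for one linear limit, giving 84.6 g.

84.6 g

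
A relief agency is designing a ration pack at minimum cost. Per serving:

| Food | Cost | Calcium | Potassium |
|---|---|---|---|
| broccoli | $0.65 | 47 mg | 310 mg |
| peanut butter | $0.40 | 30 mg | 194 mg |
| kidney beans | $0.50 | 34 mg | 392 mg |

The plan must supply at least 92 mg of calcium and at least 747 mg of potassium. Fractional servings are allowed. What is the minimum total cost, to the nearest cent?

For a min-cost LP with two ≥-constraints, a basic feasible solution has at most two positive variables.
broccoli only: max(92/47, 747/310) = 2.41 servings → $1.57.
peanut butter only: max(92/30, 747/194) = 3.851 servings → $1.54.
kidney beans only: max(92/34, 747/392) = 2.706 servings → $1.35.
broccoli + peanut butter with both targets exact would need a negative amount; discard.
broccoli + kidney beans with both tight: 1.353 servings and 0.8357 servings → $1.30.
peanut butter + kidney beans with both tight: 2.065 servings and 0.8834 servings → $1.27.
The minimum over all feasible corners is $1.27.

$1.27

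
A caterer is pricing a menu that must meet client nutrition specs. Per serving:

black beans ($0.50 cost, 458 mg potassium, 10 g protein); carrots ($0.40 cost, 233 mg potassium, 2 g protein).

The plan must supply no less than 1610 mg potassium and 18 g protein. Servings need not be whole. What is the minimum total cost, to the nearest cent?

black beans only: max(1610/458, 18/10) = 3.515 servings → $1.76.
carrots only: max(1610/233, 18/2) = 9 servings → $3.60.
black beans + carrots with both tight: 0.6888 servings and 5.556 servings → $2.57.
So the least-cost plan costs $1.76.

$1.76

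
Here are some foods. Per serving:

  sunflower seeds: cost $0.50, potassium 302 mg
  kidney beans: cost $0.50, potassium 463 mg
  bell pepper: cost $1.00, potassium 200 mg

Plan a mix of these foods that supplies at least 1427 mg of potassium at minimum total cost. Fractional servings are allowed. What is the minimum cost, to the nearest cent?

$1.54

Cost per mg of potassium: kidney beans $0.0011, sunflower seeds $0.0017, bell pepper $0.0050.
With no serving limits, use only kidney beans: 1427 mg / 463 mg = 3.082 servings × $0.50 = $1.54.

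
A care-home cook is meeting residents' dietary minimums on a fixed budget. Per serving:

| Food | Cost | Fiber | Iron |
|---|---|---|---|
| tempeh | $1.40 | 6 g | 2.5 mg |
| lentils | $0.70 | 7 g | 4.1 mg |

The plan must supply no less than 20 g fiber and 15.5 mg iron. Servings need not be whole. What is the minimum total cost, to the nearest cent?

tempeh only: max(20/6, 15.5/2.5) = 6.2 servings → $8.68.
lentils only: max(20/7, 15.5/4.1) = 3.78 servings → $2.65.
tempeh + lentils: intersection lies outside the first quadrant.
So the least-cost plan costs $2.65.

$2.65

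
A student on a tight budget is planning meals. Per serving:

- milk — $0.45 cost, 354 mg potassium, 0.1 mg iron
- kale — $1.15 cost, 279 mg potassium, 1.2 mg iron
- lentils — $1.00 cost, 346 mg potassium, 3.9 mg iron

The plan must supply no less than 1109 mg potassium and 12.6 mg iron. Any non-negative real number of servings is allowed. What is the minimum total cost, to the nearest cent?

$3.23

This is a tiny linear program; its minimum lies at a vertex of the feasible set. List the vertices and price them.
milk only: max(1109/354, 12.6/0.1) = 126 servings → $56.70.
kale only: max(1109/279, 12.6/1.2) = 10.5 servings → $12.07.
lentils only: max(1109/346, 12.6/3.9) = 3.231 servings → $3.23.
milk + kale: the both-tight solution has a negative serving — not a feasible corner.
milk + lentils: intersection lies outside the first quadrant.
kale + lentils: the both-tight solution has a negative serving — not a feasible corner.
Cheapest feasible corner: $3.23.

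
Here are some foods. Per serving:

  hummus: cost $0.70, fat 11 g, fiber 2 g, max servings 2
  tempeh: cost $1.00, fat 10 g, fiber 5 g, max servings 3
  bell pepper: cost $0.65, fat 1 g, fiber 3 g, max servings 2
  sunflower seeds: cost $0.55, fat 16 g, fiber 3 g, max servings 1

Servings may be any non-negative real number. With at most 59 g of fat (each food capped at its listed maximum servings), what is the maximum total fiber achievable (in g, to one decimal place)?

26.0 g

Fiber per g fat: bell pepper 3, tempeh 0.5, sunflower seeds 0.1875, hummus 0.1818.
Take 2 servings of bell pepper: uses 2 g fat, +6.0 g fiber (running total 6.0 g).
Take 3 servings of tempeh: uses 30 g fat, +15.0 g fiber (running total 21.0 g).
Take 1 serving of sunflower seeds: uses 16 g fat, +3.0 g fiber (running total 24.0 g).
Take 1 serving of hummus: uses 11 g fat, +2.0 g fiber (running total 26.0 g).
Filling greedily by fiber-per-g fat is optimal for one linear limit, giving 26.0 g.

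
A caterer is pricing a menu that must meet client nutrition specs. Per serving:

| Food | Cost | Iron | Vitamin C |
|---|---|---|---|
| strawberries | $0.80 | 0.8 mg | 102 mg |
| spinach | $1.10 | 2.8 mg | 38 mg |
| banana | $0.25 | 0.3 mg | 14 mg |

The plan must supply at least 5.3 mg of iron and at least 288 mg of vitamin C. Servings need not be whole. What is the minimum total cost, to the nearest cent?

strawberries only: max(5.3/0.8, 288/102) = 6.625 servings → $5.30.
spinach only: max(5.3/2.8, 288/38) = 7.579 servings → $8.34.
banana only: max(5.3/0.3, 288/14) = 20.57 servings → $5.14.
strawberries + spinach with both tight: 2.371 servings and 1.216 servings → $3.23.
strawberries + banana with both tight: 0.6289 servings and 15.99 servings → $4.50.
spinach + banana: intersection lies outside the first quadrant.
So the least-cost plan costs $3.23.

$3.23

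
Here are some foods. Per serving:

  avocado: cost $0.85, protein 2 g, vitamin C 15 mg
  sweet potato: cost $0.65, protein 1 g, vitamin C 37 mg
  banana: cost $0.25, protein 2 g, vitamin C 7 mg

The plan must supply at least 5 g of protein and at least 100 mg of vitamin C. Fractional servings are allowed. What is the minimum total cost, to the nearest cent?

This is a tiny linear program; its minimum lies at a vertex of the feasible set. List the vertices and price them.
avocado only: max(5/2, 100/15) = 6.667 servings → $5.67.
sweet potato only: max(5/1, 100/37) = 5 servings → $3.25.
banana only: max(5/2, 100/7) = 14.29 servings → $3.57.
avocado + sweet potato with both tight: 1.441 servings and 2.119 servings → $2.60.
avocado + banana: the both-tight solution has a negative serving — not a feasible corner.
sweet potato + banana with both tight: 2.463 servings and 1.269 servings → $1.92.
Cheapest feasible corner: $1.92.

$1.92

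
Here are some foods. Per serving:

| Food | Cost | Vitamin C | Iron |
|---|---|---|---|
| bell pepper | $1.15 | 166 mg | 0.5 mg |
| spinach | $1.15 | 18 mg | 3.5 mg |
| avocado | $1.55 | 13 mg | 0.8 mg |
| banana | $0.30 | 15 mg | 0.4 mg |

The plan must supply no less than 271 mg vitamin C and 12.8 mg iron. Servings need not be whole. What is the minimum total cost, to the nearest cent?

An LP optimum is at a vertex; with two nutrient constraints at most two foods are used. Check each candidate.
bell pepper only: max(271/166, 12.8/0.5) = 25.6 servings → $29.44.
spinach only: max(271/18, 12.8/3.5) = 15.06 servings → $17.31.
avocado only: max(271/13, 12.8/0.8) = 20.85 servings → $32.31.
banana only: max(271/15, 12.8/0.4) = 32 servings → $9.60.
bell pepper + spinach with both tight: 1.255 servings and 3.478 servings → $5.44.
bell pepper + avocado with both tight: 0.399 servings and 15.75 servings → $24.87.
bell pepper + banana: intersection lies outside the first quadrant.
spinach + avocado with both targets exact would need a negative amount; discard.
spinach + banana with both tight: 1.845 servings and 15.85 servings → $6.88.
avocado + banana with both tight: 12.29 servings and 7.412 servings → $21.28.
Cheapest feasible corner: $5.44.

$5.44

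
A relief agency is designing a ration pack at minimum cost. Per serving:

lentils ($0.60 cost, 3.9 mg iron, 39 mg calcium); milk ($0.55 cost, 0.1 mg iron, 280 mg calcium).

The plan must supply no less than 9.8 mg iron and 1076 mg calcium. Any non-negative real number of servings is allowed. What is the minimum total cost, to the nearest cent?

$3.38

lentils only: max(9.8/3.9, 1076/39) = 27.59 servings → $16.55.
milk only: max(9.8/0.1, 1076/280) = 98 servings → $53.90.
lentils + milk with both tight: 2.423 servings and 3.505 servings → $3.38.
So the least-cost plan costs $3.38.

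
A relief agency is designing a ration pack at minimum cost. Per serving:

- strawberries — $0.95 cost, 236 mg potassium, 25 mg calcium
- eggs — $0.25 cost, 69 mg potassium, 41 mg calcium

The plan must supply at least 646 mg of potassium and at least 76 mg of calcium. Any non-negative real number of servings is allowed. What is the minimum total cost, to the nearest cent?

$2.34

For a min-cost LP with two ≥-constraints, a basic feasible solution has at most two positive variables.
strawberries only: max(646/236, 76/25) = 3.04 servings → $2.89.
eggs only: max(646/69, 76/41) = 9.362 servings → $2.34.
strawberries + eggs with both tight: 2.672 servings and 0.2246 servings → $2.59.
Cheapest feasible corner: $2.34.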